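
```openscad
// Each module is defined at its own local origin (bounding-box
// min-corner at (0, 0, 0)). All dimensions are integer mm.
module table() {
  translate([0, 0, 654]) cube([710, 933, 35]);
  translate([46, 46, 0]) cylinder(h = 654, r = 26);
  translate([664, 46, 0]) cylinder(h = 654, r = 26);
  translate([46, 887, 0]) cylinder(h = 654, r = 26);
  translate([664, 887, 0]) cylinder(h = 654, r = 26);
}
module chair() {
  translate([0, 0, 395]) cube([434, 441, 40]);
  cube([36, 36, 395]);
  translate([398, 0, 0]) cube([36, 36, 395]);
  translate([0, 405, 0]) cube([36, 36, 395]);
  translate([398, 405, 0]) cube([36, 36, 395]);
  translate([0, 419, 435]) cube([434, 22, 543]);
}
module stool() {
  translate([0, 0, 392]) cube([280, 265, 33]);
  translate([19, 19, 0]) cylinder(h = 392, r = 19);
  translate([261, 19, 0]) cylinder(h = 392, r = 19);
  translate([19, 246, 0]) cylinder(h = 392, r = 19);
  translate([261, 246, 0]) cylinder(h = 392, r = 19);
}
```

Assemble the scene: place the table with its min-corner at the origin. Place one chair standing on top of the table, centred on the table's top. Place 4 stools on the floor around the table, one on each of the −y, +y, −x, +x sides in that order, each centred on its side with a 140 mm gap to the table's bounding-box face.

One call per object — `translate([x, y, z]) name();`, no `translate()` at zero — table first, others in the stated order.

table();
translate([138, 246, 689]) chair();
translate([215, -405, 0]) stool();
translate([215, 1073, 0]) stool();
translate([-420, 334, 0]) stool();
translate([850, 334, 0]) stool();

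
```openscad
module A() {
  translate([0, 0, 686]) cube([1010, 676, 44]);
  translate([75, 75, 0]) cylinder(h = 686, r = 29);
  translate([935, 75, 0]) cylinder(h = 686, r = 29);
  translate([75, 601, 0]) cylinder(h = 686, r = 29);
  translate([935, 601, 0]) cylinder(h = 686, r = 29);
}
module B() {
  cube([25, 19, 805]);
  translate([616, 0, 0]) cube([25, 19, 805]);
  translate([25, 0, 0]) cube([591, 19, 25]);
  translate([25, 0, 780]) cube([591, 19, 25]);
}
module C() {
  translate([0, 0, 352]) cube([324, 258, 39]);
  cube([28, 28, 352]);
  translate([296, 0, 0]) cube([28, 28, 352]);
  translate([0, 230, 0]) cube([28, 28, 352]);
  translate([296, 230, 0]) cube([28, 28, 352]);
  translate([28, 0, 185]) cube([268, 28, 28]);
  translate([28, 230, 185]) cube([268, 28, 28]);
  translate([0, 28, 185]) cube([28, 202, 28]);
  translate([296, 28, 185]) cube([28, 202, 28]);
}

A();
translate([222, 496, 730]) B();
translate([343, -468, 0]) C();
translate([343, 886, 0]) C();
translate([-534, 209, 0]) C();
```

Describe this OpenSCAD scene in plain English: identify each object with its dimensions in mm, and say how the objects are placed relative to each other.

A is a table: top 1010 mm (x) × 676 mm (y), 44 mm thick, upper face at z = 730 mm, on four round legs of 58 mm diameter, each leg's bounding box inset 46 mm from the nearest pair of top edges, running from z = 0 to the bottom of the top.

B is a rectangular picture frame lying in the x–z plane (depth along y). The opening is 591 mm wide (x) by 755 mm tall (z), surrounded by a border 25 mm wide on all four sides. The frame is 19 mm deep and is made of two full-height vertical stiles with two horizontal rails fitted between them.

C is a four-legged stool. The seat is a 324×258×39 mm slab whose top surface is at z = 391 mm; four square legs, each 28×28 mm in cross-section, run from the floor (z = 0) to the underside of the seat, each flush with a corner of the seat. Four stretchers, 28 mm wide and 28 mm tall, connect adjacent legs with their undersides at z = 185 mm, each running between the inner faces of the legs it joins and aligned with the legs' outer faces on the other axis.

The picture frame is on top of the table. Three stools sit around the table at the −y, +y, −x sides.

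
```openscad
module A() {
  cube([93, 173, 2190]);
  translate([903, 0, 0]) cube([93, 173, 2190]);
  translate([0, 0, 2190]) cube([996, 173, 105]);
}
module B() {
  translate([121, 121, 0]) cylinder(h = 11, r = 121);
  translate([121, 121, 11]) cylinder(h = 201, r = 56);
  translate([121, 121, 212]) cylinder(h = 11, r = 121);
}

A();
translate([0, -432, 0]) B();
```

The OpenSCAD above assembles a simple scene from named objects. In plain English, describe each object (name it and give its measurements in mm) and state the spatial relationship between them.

A is a door frame. The clear opening is 810 mm wide and 2190 mm high. Two 93 mm wide jambs, 173 mm deep, stand either side of the opening from the floor to the top of the opening. A 105 mm thick head sits across the top of both jambs, spanning the full outside width of the frame.

B is a spool: two coaxial disc flanges of radius 121 mm and thickness 11 mm, joined by a core cylinder of radius 56 mm and height 201 mm. The lower flange rests on z = 0 and the three cylinders share a vertical axis.

The spool is on the floor beside the door frame on its −y side.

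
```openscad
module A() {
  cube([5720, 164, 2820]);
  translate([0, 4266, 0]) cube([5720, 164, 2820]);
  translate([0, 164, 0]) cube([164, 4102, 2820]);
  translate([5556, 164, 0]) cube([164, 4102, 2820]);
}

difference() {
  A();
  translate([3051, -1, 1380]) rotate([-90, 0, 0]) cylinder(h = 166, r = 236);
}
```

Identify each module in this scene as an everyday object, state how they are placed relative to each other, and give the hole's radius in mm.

The subtracted cylinder has r = 236 mm.

A is a house frame. The house frame has a circular hole through its front wall. The hole's radius is 236 mm.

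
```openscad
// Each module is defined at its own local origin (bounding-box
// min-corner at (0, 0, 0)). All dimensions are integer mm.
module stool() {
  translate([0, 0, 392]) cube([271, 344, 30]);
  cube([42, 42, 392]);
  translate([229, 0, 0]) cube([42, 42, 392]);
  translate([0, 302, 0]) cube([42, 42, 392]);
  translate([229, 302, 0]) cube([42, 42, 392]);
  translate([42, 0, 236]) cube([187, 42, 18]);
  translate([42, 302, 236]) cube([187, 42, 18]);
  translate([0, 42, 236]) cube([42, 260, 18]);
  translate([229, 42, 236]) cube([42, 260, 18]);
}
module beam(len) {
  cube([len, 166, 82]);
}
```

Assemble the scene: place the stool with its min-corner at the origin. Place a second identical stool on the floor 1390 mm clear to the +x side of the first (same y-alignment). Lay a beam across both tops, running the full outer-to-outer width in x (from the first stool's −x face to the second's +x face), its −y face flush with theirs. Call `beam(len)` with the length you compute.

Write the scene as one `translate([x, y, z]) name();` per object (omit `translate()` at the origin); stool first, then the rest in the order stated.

stool();
translate([1661, 0, 0]) stool();
translate([0, 0, 422]) beam(1932);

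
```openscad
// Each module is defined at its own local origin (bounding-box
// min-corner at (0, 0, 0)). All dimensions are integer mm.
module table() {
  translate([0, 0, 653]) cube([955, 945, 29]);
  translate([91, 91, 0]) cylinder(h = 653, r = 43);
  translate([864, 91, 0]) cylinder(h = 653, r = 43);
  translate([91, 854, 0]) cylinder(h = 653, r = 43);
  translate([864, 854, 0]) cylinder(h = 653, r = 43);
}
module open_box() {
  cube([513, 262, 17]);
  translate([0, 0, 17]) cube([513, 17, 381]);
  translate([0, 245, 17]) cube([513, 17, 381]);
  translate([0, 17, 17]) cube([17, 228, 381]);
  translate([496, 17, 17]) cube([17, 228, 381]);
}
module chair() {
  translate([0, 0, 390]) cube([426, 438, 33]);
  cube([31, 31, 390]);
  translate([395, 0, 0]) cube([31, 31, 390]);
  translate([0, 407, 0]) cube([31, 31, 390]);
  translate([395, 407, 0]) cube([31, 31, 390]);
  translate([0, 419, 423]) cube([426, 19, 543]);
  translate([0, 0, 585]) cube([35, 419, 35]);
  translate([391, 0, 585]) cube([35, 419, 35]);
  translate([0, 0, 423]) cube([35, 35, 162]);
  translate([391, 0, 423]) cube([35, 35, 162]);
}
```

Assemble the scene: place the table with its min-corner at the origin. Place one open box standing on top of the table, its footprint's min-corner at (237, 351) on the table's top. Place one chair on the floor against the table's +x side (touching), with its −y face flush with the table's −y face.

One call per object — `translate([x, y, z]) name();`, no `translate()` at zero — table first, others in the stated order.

table();
translate([237, 351, 682]) open_box();
translate([955, 0, 0]) chair();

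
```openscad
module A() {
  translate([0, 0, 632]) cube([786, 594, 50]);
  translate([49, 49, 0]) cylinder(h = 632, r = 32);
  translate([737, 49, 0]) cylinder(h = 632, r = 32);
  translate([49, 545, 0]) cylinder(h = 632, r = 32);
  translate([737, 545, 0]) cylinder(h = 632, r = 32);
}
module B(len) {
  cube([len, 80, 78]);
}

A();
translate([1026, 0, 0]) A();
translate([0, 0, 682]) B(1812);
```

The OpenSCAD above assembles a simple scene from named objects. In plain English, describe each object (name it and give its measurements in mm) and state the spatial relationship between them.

A is a table: top 786 mm (x) × 594 mm (y), 50 mm thick, upper face at z = 682 mm, on four round legs of 64 mm diameter, each leg's bounding box inset 17 mm from the nearest pair of top edges, running from z = 0 to the bottom of the top.

B is a rectangular beam 1812 mm long (x), 80 mm deep (y), 78 mm thick (z).

The beam spans the tops of two tables placed 240 mm apart, resting at z = 682 mm.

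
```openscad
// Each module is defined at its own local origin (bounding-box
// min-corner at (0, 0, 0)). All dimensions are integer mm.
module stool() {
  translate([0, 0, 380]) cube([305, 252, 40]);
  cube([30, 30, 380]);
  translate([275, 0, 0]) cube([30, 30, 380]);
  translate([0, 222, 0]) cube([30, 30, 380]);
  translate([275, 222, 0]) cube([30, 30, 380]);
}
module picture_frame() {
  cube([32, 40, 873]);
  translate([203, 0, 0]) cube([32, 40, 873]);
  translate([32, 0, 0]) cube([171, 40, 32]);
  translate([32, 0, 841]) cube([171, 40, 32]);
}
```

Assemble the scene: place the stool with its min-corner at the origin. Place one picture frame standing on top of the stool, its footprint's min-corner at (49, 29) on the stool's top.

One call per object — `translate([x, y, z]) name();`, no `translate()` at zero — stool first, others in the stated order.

stool();
translate([49, 29, 420]) picture_frame();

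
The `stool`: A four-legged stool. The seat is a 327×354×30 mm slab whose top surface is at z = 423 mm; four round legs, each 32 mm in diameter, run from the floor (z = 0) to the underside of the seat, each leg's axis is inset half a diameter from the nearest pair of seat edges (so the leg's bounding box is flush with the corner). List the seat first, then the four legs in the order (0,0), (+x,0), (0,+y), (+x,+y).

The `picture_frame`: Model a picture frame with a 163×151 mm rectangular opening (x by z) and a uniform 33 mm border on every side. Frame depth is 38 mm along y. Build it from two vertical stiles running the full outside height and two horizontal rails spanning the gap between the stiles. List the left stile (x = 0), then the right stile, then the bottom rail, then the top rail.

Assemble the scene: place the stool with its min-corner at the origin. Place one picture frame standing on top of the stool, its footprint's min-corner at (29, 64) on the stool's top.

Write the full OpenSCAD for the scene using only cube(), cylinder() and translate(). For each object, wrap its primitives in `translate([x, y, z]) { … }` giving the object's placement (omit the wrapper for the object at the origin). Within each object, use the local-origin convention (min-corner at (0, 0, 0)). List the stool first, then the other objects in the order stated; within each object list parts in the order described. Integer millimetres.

translate([0, 0, 393]) cube([327, 354, 30]);
translate([16, 16, 0]) cylinder(h = 393, r = 16);
translate([311, 16, 0]) cylinder(h = 393, r = 16);
translate([16, 338, 0]) cylinder(h = 393, r = 16);
translate([311, 338, 0]) cylinder(h = 393, r = 16);
translate([29, 64, 423]) {
  cube([33, 38, 217]);
  translate([196, 0, 0]) cube([33, 38, 217]);
  translate([33, 0, 0]) cube([163, 38, 33]);
  translate([33, 0, 184]) cube([163, 38, 33]);
}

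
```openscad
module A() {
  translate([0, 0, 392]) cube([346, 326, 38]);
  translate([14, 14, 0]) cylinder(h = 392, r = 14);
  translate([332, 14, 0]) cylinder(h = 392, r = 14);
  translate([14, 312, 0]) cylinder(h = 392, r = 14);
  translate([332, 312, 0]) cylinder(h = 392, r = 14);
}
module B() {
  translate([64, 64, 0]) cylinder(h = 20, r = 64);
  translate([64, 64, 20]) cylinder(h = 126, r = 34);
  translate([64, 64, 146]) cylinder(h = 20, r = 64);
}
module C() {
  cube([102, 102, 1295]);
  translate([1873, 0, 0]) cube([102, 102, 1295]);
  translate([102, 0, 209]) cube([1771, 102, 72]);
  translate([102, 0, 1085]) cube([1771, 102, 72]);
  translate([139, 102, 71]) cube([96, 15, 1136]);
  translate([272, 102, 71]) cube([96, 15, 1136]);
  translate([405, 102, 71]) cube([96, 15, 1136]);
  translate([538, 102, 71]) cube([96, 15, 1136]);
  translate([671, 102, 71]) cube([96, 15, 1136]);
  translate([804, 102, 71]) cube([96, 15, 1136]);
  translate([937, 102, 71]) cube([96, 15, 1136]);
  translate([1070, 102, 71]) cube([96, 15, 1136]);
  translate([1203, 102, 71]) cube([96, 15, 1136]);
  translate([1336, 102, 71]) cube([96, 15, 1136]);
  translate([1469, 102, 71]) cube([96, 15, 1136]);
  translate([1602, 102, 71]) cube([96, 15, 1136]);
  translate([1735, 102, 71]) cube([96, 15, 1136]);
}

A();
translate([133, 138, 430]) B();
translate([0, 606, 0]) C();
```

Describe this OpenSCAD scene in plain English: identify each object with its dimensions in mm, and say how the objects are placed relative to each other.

A is a simple wooden stool: a rectangular seat 346 mm (x) by 326 mm (y), 38 mm thick, top face at z = 430 mm, on four round legs, each 28 mm in diameter. The legs rest on z = 0, each leg's axis is inset half a diameter from the nearest pair of seat edges (so the leg's bounding box is flush with the corner).

B is a spool: two coaxial disc flanges of radius 64 mm and thickness 20 mm, joined by a core cylinder of radius 34 mm and height 126 mm. The lower flange rests on z = 0 and the three cylinders share a vertical axis.

C is a fence section. Two 102×102 mm posts, 1295 mm tall, stand on the floor with a clear span of 1771 mm between their inner faces. Two horizontal rails of 102×72 mm section span the gap between the posts with their undersides at z = 209 mm and z = 1085 mm, flush with the posts' −y face. 13 pickets, each 96 mm wide, 15 mm thick and 1136 mm tall, are fixed to the +y face of the rails with their bottoms at z = 71 mm, evenly spaced across the span with equal gaps (rounded down to the nearest mm) at the −x end and between each pair — any rounding remainder accumulates at the +x end.

The spool is on top of the stool. The fence section is on the floor beside the stool on its +y side.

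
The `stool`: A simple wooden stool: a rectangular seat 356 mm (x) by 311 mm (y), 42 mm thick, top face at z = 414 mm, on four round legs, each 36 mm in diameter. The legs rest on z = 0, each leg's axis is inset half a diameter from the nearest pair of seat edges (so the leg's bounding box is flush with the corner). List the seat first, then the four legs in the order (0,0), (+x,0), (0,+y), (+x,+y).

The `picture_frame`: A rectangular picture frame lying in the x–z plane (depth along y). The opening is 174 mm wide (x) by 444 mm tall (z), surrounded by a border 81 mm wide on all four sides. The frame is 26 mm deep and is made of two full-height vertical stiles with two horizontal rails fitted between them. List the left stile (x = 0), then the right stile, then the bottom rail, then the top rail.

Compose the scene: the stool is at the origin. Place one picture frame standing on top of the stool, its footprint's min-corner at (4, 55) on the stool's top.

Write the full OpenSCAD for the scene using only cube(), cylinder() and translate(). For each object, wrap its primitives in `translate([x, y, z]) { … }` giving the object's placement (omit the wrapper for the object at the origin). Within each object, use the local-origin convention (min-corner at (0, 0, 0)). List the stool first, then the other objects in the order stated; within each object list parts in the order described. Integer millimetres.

translate([0, 0, 372]) cube([356, 311, 42]);
translate([18, 18, 0]) cylinder(h = 372, r = 18);
translate([338, 18, 0]) cylinder(h = 372, r = 18);
translate([18, 293, 0]) cylinder(h = 372, r = 18);
translate([338, 293, 0]) cylinder(h = 372, r = 18);
translate([4, 55, 414]) {
  cube([81, 26, 606]);
  translate([255, 0, 0]) cube([81, 26, 606]);
  translate([81, 0, 0]) cube([174, 26, 81]);
  translate([81, 0, 525]) cube([174, 26, 81]);
}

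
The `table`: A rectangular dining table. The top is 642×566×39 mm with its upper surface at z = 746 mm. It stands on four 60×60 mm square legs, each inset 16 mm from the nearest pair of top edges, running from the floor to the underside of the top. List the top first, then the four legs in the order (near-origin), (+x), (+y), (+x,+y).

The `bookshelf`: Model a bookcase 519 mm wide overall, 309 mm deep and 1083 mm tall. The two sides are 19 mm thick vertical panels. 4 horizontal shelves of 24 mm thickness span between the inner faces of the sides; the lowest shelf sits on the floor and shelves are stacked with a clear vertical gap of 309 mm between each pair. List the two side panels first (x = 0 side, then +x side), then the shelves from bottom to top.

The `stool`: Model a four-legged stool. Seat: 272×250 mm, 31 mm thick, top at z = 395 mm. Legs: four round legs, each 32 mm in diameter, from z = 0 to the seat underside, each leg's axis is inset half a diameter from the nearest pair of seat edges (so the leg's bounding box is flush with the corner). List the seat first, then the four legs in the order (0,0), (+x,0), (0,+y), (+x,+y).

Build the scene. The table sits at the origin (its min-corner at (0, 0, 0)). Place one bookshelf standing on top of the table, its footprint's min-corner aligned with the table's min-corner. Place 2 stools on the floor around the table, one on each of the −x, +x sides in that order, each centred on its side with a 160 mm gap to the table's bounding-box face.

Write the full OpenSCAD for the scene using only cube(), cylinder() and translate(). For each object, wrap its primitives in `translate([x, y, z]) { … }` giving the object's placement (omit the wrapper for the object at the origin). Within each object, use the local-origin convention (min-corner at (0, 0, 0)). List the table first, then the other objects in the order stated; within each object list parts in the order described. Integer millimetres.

translate([0, 0, 707]) cube([642, 566, 39]);
translate([16, 16, 0]) cube([60, 60, 707]);
translate([566, 16, 0]) cube([60, 60, 707]);
translate([16, 490, 0]) cube([60, 60, 707]);
translate([566, 490, 0]) cube([60, 60, 707]);
translate([0, 0, 746]) {
  cube([19, 309, 1083]);
  translate([500, 0, 0]) cube([19, 309, 1083]);
  translate([19, 0, 0]) cube([481, 309, 24]);
  translate([19, 0, 333]) cube([481, 309, 24]);
  translate([19, 0, 666]) cube([481, 309, 24]);
  translate([19, 0, 999]) cube([481, 309, 24]);
}
translate([-432, 158, 0]) {
  translate([0, 0, 364]) cube([272, 250, 31]);
  translate([16, 16, 0]) cylinder(h = 364, r = 16);
  translate([256, 16, 0]) cylinder(h = 364, r = 16);
  translate([16, 234, 0]) cylinder(h = 364, r = 16);
  translate([256, 234, 0]) cylinder(h = 364, r = 16);
}
translate([802, 158, 0]) {
  translate([0, 0, 364]) cube([272, 250, 31]);
  translate([16, 16, 0]) cylinder(h = 364, r = 16);
  translate([256, 16, 0]) cylinder(h = 364, r = 16);
  translate([16, 234, 0]) cylinder(h = 364, r = 16);
  translate([256, 234, 0]) cylinder(h = 364, r = 16);
}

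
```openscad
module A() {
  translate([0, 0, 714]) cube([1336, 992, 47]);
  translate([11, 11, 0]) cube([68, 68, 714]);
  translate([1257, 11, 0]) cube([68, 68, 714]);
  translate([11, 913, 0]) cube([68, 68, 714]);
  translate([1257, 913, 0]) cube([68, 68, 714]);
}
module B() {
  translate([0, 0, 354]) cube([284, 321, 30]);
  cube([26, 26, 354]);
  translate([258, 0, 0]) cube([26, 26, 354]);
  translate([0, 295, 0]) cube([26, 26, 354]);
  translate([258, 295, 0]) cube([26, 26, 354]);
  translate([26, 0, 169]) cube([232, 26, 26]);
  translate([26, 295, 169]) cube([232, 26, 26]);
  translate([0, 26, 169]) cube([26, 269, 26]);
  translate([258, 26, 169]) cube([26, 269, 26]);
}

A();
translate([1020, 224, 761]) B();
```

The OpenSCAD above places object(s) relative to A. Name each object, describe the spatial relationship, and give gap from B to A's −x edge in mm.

The stool's min-x is at 1020; the table's min-x is 0; gap = 1020 mm.

A is a table. B is a stool. The stool is on top of the table. The gap from the stool to the table's −x edge is 1020 mm.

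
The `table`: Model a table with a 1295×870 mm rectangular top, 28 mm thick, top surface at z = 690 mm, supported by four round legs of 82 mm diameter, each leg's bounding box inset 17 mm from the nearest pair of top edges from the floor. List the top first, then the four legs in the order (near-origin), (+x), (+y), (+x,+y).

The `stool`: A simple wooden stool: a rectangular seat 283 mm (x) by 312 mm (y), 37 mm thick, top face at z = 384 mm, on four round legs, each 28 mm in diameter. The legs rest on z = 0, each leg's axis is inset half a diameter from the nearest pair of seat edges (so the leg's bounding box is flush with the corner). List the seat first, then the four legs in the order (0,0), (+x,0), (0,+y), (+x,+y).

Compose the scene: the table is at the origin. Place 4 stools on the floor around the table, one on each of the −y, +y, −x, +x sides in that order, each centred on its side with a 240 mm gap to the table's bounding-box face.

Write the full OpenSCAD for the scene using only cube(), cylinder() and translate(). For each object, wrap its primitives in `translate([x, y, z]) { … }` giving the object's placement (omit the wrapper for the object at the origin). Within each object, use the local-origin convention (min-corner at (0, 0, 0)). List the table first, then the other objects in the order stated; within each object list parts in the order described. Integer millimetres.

translate([0, 0, 662]) cube([1295, 870, 28]);
translate([58, 58, 0]) cylinder(h = 662, r = 41);
translate([1237, 58, 0]) cylinder(h = 662, r = 41);
translate([58, 812, 0]) cylinder(h = 662, r = 41);
translate([1237, 812, 0]) cylinder(h = 662, r = 41);
translate([506, -552, 0]) {
  translate([0, 0, 347]) cube([283, 312, 37]);
  translate([14, 14, 0]) cylinder(h = 347, r = 14);
  translate([269, 14, 0]) cylinder(h = 347, r = 14);
  translate([14, 298, 0]) cylinder(h = 347, r = 14);
  translate([269, 298, 0]) cylinder(h = 347, r = 14);
}
translate([506, 1110, 0]) {
  translate([0, 0, 347]) cube([283, 312, 37]);
  translate([14, 14, 0]) cylinder(h = 347, r = 14);
  translate([269, 14, 0]) cylinder(h = 347, r = 14);
  translate([14, 298, 0]) cylinder(h = 347, r = 14);
  translate([269, 298, 0]) cylinder(h = 347, r = 14);
}
translate([-523, 279, 0]) {
  translate([0, 0, 347]) cube([283, 312, 37]);
  translate([14, 14, 0]) cylinder(h = 347, r = 14);
  translate([269, 14, 0]) cylinder(h = 347, r = 14);
  translate([14, 298, 0]) cylinder(h = 347, r = 14);
  translate([269, 298, 0]) cylinder(h = 347, r = 14);
}
translate([1535, 279, 0]) {
  translate([0, 0, 347]) cube([283, 312, 37]);
  translate([14, 14, 0]) cylinder(h = 347, r = 14);
  translate([269, 14, 0]) cylinder(h = 347, r = 14);
  translate([14, 298, 0]) cylinder(h = 347, r = 14);
  translate([269, 298, 0]) cylinder(h = 347, r = 14);
}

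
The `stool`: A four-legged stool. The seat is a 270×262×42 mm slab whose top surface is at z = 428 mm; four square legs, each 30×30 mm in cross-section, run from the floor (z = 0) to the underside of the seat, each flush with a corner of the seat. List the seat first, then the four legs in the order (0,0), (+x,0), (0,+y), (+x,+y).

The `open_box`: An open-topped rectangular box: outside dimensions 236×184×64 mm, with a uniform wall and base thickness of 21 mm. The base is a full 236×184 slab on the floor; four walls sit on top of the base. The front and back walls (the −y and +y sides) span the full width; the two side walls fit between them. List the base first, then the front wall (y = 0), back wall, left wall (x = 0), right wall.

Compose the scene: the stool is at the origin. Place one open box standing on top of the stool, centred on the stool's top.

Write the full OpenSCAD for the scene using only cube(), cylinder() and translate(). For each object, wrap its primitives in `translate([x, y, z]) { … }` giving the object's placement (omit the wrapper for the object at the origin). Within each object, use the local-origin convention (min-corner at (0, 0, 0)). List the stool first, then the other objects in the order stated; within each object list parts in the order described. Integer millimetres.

translate([0, 0, 386]) cube([270, 262, 42]);
cube([30, 30, 386]);
translate([240, 0, 0]) cube([30, 30, 386]);
translate([0, 232, 0]) cube([30, 30, 386]);
translate([240, 232, 0]) cube([30, 30, 386]);
translate([17, 39, 428]) {
  cube([236, 184, 21]);
  translate([0, 0, 21]) cube([236, 21, 43]);
  translate([0, 163, 21]) cube([236, 21, 43]);
  translate([0, 21, 21]) cube([21, 142, 43]);
  translate([215, 21, 21]) cube([21, 142, 43]);
}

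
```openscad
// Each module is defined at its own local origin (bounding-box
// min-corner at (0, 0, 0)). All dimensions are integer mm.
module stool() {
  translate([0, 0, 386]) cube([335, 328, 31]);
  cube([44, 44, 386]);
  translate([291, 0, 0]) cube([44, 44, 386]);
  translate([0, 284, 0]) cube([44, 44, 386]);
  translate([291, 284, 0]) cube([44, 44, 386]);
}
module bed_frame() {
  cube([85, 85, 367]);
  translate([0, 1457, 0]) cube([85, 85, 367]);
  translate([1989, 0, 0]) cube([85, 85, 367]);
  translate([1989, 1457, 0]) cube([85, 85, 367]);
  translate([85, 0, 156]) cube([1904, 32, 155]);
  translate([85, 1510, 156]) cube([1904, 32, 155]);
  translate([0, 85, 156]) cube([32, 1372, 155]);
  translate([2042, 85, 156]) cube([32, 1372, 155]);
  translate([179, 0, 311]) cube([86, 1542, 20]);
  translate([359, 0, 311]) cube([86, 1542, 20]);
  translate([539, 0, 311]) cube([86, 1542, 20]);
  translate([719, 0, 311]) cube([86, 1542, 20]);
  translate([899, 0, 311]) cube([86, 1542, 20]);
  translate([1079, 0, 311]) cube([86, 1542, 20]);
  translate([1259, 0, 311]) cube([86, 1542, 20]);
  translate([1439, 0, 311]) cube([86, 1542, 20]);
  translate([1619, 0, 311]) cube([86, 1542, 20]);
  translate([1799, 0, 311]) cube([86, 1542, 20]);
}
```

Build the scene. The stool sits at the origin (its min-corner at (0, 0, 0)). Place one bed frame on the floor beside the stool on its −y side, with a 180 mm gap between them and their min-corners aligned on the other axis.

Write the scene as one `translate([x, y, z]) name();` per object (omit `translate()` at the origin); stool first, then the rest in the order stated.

stool();
translate([0, -1722, 0]) bed_frame();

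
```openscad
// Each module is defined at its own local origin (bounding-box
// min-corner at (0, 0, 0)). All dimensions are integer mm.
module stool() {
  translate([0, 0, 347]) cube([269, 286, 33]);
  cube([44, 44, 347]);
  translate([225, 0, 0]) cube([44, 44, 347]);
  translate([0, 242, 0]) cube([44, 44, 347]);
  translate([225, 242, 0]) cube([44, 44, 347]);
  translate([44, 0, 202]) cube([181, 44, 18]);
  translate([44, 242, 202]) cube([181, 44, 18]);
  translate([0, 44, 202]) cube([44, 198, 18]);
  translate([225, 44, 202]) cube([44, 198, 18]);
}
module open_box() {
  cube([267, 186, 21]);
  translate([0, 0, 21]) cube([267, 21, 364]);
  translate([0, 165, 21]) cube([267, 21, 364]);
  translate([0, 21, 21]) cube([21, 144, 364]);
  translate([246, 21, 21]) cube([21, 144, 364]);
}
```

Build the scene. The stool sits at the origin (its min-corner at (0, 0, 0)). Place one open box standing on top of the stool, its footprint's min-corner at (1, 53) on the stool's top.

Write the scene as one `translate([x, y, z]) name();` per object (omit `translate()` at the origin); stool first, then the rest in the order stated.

stool();
translate([1, 53, 380]) open_box();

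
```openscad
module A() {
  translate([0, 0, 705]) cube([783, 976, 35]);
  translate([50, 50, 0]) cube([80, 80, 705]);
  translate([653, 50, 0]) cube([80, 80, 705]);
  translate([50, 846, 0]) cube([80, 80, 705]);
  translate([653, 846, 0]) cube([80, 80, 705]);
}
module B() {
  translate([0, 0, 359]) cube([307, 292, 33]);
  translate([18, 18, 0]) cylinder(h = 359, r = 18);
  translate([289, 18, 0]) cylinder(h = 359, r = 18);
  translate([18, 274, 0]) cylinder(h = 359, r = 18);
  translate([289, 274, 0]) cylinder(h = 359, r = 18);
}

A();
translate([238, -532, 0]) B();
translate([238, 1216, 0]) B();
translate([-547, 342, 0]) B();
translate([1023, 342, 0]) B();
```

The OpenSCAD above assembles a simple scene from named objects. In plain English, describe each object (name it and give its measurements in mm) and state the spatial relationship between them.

A is a table with a 783×976 mm rectangular top, 35 mm thick, top surface at z = 740 mm, supported by four 80×80 mm square legs, each inset 50 mm from the nearest pair of top edges, running from the floor.

B is a four-legged stool. The seat is a 307×292×33 mm slab whose top surface is at z = 392 mm; four round legs, each 36 mm in diameter, run from the floor (z = 0) to the underside of the seat, each leg's axis is inset half a diameter from the nearest pair of seat edges (so the leg's bounding box is flush with the corner).

Four stools sit around the table at the −y, +y, −x, +x sides.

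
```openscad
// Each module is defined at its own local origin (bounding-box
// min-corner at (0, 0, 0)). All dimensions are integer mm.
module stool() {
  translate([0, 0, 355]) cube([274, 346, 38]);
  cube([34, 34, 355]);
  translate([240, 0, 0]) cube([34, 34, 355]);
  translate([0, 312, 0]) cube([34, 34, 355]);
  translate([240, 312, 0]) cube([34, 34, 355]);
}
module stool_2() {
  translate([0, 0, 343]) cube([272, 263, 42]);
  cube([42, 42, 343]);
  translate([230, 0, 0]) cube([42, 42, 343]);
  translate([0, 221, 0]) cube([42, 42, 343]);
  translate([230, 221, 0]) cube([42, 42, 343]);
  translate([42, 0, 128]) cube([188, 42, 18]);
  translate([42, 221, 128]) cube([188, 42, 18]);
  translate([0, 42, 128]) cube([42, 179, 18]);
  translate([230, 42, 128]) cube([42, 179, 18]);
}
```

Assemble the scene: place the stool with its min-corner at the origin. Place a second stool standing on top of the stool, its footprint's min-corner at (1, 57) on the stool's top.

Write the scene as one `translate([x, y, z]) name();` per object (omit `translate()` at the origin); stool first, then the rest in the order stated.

stool();
translate([1, 57, 393]) stool_2();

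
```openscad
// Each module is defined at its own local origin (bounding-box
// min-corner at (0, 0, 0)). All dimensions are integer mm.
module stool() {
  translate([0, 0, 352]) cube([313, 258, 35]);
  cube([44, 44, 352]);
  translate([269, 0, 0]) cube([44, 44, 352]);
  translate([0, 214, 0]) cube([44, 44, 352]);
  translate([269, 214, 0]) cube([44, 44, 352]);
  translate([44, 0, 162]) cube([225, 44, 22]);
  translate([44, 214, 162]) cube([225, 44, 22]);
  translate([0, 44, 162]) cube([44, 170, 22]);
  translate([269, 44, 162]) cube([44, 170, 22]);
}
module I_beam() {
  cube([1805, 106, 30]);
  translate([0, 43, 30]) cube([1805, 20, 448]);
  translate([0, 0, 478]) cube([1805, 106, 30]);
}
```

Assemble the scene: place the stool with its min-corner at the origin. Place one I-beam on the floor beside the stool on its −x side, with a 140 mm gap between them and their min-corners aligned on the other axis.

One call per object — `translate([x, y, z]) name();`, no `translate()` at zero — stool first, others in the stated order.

stool();
translate([-1945, 0, 0]) I_beam();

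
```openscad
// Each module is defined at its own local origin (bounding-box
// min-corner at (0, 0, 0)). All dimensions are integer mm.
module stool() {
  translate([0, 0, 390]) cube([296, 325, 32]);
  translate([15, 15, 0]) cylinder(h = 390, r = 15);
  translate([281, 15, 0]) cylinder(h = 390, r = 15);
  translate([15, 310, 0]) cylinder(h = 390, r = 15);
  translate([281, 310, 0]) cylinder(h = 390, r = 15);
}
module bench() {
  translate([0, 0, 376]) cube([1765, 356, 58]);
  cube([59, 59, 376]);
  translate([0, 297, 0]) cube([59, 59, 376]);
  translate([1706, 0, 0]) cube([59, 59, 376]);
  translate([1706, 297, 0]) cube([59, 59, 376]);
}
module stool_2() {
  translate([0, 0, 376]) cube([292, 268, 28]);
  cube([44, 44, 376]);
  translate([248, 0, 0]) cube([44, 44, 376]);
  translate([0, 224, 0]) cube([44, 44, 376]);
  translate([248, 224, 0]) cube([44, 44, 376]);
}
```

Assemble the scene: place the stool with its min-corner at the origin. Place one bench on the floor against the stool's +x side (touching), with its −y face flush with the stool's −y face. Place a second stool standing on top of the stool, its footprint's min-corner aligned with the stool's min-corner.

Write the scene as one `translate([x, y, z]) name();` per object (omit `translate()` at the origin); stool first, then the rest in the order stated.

stool();
translate([296, 0, 0]) bench();
translate([0, 0, 422]) stool_2();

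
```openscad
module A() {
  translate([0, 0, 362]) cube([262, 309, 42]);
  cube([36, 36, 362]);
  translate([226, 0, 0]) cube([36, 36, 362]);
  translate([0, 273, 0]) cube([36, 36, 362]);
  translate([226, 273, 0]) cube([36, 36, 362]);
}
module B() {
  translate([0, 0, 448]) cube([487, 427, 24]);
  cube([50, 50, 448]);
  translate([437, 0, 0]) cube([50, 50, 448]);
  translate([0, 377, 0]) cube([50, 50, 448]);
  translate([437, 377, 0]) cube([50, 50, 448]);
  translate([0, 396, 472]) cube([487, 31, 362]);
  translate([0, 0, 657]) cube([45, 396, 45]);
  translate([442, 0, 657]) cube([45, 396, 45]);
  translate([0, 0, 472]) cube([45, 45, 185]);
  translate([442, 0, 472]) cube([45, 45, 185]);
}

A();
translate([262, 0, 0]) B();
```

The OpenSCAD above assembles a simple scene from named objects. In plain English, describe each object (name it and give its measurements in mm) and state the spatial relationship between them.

A is a simple wooden stool: a rectangular seat 262 mm (x) by 309 mm (y), 42 mm thick, top face at z = 404 mm, on four square legs, each 36×36 mm in cross-section. The legs rest on z = 0, each flush with a corner of the seat.

B is a chair: 487×427 mm seat, 24 mm thick, top at z = 472 mm, on four 50 mm square corner legs flush with the seat edges. A 31 mm thick backrest slab spans the full seat width, extending 362 mm above the seat top, its back face flush with the seat's +y edge. Two armrests of 45×45 mm section run along each side from the seat's front edge to the front of the backrest, top faces 230 mm above the seat top and outer faces flush with the seat's x-edges; a 45×45 mm post under the front of each armrest stands on the seat at the front corner.

The chair is against the stool's +x side, with their −y faces flush.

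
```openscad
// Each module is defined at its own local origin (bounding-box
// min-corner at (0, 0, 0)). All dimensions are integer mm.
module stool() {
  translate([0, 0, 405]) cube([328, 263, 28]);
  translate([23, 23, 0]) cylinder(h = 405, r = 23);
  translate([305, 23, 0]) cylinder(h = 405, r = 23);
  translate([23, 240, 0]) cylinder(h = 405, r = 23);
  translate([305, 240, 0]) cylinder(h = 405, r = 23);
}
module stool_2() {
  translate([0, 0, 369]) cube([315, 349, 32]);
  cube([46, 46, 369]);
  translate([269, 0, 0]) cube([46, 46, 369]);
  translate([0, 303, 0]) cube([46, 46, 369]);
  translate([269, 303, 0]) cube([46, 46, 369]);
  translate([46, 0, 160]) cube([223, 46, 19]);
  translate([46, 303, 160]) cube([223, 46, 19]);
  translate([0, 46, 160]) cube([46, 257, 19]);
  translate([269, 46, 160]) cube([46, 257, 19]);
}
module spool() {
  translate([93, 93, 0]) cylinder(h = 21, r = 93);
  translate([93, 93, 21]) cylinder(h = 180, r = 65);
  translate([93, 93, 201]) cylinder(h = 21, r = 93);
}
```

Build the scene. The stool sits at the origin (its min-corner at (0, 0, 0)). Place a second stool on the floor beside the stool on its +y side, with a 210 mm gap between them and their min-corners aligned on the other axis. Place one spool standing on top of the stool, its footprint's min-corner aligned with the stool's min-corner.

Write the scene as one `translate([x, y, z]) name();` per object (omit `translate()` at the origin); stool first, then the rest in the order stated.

stool();
translate([0, 473, 0]) stool_2();
translate([0, 0, 433]) spool();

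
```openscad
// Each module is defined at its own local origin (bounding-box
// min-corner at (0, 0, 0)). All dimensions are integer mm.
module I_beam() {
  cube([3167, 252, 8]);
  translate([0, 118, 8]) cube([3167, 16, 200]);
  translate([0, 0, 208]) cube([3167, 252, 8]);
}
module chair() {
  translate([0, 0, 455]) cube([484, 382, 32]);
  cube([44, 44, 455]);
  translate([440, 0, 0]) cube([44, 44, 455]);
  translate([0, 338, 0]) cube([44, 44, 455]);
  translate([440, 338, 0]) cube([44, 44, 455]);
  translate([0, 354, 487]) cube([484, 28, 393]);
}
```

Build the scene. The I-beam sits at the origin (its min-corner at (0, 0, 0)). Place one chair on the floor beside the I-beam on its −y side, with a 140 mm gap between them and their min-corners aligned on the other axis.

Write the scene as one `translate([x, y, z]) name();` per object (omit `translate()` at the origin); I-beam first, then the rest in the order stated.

I_beam();
translate([0, -522, 0]) chair();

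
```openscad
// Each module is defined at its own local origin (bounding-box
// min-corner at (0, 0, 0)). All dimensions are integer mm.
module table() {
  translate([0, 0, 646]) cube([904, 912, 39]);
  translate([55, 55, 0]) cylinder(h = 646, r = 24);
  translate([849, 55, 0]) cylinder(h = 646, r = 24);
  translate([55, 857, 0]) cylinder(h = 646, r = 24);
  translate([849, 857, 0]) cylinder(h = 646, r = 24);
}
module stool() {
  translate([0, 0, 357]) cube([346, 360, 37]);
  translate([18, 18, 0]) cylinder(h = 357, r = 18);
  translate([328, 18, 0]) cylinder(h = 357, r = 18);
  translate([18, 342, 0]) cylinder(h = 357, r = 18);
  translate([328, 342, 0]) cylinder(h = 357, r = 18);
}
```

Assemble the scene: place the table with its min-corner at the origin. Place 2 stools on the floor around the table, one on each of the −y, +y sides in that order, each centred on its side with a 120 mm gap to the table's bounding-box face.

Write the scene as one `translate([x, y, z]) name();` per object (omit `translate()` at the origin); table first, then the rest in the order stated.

table();
translate([279, -480, 0]) stool();
translate([279, 1032, 0]) stool();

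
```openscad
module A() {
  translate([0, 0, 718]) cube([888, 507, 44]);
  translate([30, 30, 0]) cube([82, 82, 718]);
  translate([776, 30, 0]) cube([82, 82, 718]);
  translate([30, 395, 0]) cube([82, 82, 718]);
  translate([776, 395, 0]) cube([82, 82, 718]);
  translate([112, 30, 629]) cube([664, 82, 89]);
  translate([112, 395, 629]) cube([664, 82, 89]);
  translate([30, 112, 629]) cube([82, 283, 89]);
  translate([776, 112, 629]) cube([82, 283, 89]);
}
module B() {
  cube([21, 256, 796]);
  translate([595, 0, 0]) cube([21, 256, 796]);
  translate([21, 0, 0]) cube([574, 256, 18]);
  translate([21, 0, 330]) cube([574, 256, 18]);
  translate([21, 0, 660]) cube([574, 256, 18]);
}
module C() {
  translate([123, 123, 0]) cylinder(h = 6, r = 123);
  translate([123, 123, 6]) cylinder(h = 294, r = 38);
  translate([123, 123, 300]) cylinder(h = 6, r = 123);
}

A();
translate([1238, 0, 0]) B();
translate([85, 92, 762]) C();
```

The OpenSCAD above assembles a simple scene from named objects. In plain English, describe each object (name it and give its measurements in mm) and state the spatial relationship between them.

A is a rectangular dining table. The top is 888×507×44 mm with its upper surface at z = 762 mm. It stands on four 82×82 mm square legs, each inset 30 mm from the nearest pair of top edges, running from the floor to the underside of the top. Four apron rails, 82 mm thick and 89 mm tall, run between adjacent legs with their top edges flush with the underside of the top and their outer faces flush with the legs' outer faces.

B is an open bookshelf. Two side panels, each 21 mm thick, 256 mm deep and 796 mm tall, stand 616 mm apart (outside-to-outside). Between them sit 3 shelves, each 18 mm thick and 256 mm deep, spanning the full gap between the sides. The bottom shelf rests on the floor (its underside at z = 0) and the clear gap between one shelf's top and the next shelf's underside is 312 mm.

C is a spool: two coaxial disc flanges of radius 123 mm and thickness 6 mm, joined by a core cylinder of radius 38 mm and height 294 mm. The lower flange rests on z = 0 and the three cylinders share a vertical axis.

The bookshelf is on the floor beside the table on its +x side. The spool is on top of the table.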